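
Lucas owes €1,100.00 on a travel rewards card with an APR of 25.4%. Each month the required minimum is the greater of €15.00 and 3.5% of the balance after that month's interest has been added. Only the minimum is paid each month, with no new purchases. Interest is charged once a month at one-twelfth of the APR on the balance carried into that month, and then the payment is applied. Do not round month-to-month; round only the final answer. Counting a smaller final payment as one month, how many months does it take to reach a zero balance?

109 months

Monthly rate r = 25.4%/12 = 2.11667% = 0.0211667.
While 3.5% of the post-interest balance exceeds €15.00, each month B ← (B·(1+r))·(1 − 0.035), i.e. B shrinks by the factor (1+r)·0.965 = 0.98543.
This holds for months 1–66. Entering month 67 the balance is €417.42; 3.5% of the post-interest balance is now below €15.00, so the flat €15.00 minimum applies from here.
From month 67 a fixed €15.00 at rate r clears €417.42 in 43 more payments. Total: 66 + 43 = 109 months.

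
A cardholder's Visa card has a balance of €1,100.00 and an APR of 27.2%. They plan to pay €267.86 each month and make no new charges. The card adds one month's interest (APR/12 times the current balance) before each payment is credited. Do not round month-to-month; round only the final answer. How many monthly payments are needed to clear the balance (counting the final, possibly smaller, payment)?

5 months

Monthly rate r = 27.2%/12 = 2.26667% = 0.0226667.
Recurrence: B ← B·(1+r) − €267.86.
Month 1: interest €24.93; balance after payment €857.07.
Month 2: interest €19.43; balance after payment €608.64.
Month 3: interest €13.80; balance after payment €354.58.
Month 4: interest €8.04; balance after payment €94.75.
Month 5: interest €2.15; balance after payment €0.00.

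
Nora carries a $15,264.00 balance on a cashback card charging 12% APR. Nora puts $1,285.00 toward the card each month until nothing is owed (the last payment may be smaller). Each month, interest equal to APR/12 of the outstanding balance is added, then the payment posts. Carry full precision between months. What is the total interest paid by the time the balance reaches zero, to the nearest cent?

Monthly rate r = 12%/12 = 1% = 0.01.
Payoff takes n = ⌈−ln(1 − rB₀/P)/ln(1+r)⌉ = ⌈12.709⌉ = 13 payments; the last is $911.87.
Total paid = 12·$1,285.00 + $911.87 = $16,331.87.
Total interest = total paid − principal = $16,331.87 − $15,264.00 = $1,067.87.

$1,067.87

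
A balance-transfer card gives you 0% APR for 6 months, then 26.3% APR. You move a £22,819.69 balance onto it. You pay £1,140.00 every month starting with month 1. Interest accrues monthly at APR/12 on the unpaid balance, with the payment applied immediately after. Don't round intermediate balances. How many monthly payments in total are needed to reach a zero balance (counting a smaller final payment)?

23 months

Promo months 1–6 at r₀ = 0%/12 = 0; months 7+ at r₁ = 26.3%/12 = 0.0219167.
After month 6 (no interest yet): B = £22,819.69 − 6·£1,140.00 = £15,979.69.
Then at r₁ with £1,140.00/mo: n₂ = −ln(1 − r₁·B/P)/ln(1+r₁) ≈ 16.93 → 17 more payments.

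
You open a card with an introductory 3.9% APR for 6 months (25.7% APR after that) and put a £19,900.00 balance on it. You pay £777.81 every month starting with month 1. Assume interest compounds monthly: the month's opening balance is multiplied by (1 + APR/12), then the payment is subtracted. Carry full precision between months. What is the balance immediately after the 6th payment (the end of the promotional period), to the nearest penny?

Promo months 1–6 at r₀ = 3.9%/12 = 0.00325; months 7+ at r₁ = 25.7%/12 = 0.0214167.
After month 6: iterate B ← B·(1+r₀) − £777.81 for 6 months → £15,586.27.

£15,586.27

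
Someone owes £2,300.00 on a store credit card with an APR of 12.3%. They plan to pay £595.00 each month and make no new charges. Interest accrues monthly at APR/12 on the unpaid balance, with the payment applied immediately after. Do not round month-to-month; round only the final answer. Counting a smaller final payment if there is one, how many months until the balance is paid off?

4 months

Monthly rate r = 12.3%/12 = 1.025% = 0.01025.
Recurrence: B ← B·(1+r) − £595.00.
Month 1: interest £23.57; balance after payment £1,728.57.
Month 2: interest £17.72; balance after payment £1,151.29.
Month 3: interest £11.80; balance after payment £568.09.
Month 4: interest £5.82; balance after payment £0.00.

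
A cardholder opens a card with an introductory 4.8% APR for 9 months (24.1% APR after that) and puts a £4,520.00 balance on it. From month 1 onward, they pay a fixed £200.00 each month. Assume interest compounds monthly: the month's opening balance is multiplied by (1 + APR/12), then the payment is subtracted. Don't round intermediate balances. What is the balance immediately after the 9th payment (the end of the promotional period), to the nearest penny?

£2,856.28

Promo months 1–9 at r₀ = 4.8%/12 = 0.004; months 10+ at r₁ = 24.1%/12 = 0.0200833.
After month 9: iterate B ← B·(1+r₀) − £200.00 for 9 months → £2,856.28.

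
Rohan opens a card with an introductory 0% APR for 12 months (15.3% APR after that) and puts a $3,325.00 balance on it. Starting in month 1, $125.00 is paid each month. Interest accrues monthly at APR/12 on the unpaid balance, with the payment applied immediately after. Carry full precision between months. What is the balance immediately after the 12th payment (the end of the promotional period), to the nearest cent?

Promo months 1–12 at r₀ = 0%/12 = 0; months 13+ at r₁ = 15.3%/12 = 0.01275.
After month 12 (no interest yet): B = $3,325.00 − 12·$125.00 = $1,825.00.

$1,825.00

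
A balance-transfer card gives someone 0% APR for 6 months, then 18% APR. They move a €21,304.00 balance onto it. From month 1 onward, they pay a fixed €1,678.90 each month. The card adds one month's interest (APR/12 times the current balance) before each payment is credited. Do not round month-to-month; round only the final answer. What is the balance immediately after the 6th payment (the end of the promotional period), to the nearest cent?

Promo months 1–6 at r₀ = 0%/12 = 0; months 7+ at r₁ = 18%/12 = 0.015.
After month 6 (no interest yet): B = €21,304.00 − 6·€1,678.90 = €11,230.60.

€11,230.60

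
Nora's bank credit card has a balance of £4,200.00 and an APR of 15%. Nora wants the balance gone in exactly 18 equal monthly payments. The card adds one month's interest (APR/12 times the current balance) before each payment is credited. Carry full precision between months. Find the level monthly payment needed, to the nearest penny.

£262.02

Monthly rate r = 15%/12 = 1.25% = 0.0125.
Level-payment amortization: P = B₀·r / (1 − (1+r)^(−n)) = 4200.00·0.0125 / (1 − 1.0125^(−18)).
Denominator 1 − (1+r)^(−18) = 0.200369362.
P = 52.5 / 0.200369362 ≈ 262.02.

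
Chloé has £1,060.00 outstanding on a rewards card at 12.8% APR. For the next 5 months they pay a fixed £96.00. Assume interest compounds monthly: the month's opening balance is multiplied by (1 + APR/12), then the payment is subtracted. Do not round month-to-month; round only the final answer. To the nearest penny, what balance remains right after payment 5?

£627.40

Monthly rate r = 12.8%/12 = 1.06667% = 0.0106667.
Each month: B ← B·(1+r) − £96.00.
Month 1: interest £11.31; balance after payment £975.31.
Month 2: interest £10.40; balance after payment £889.71.
Month 3: interest £9.49; balance after payment £803.20.
Month 4: interest £8.57; balance after payment £715.77.
Month 5: interest £7.63; balance after payment £627.40.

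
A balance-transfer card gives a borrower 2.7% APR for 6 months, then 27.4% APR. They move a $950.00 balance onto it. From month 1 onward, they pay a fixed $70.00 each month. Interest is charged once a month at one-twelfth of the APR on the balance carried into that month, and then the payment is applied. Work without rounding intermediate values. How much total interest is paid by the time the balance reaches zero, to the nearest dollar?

$72

Promo months 1–6 at r₀ = 2.7%/12 = 0.00225; months 7+ at r₁ = 27.4%/12 = 0.0228333.
After month 6: iterate B ← B·(1+r₀) − $70.00 for 6 months → $540.53.
Then at r₁ with $70.00/mo: n₂ = −ln(1 − r₁·B/P)/ln(1+r₁) ≈ 8.59 → 9 more payments.
Total paid = 14·$70.00 + $41.60 = $1,021.60; interest = $1,021.60 − $950.00 = $71.60.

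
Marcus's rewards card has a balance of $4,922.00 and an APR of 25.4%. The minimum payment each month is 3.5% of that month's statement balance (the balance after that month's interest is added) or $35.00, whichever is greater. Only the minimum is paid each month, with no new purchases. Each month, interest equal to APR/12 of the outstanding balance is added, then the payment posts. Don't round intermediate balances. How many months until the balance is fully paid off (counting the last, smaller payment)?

153 months

Monthly rate r = 25.4%/12 = 2.11667% = 0.0211667.
While 3.5% of the post-interest balance exceeds $35.00, each month B ← (B·(1+r))·(1 − 0.035), i.e. B shrinks by the factor (1+r)·0.965 = 0.98543.
This holds for months 1–110. Entering month 111 the balance is $978.98; 3.5% of the post-interest balance is now below $35.00, so the flat $35.00 minimum applies from here.
From month 111 a fixed $35.00 at rate r clears $978.98 in 43 more payments. Total: 110 + 43 = 153 months.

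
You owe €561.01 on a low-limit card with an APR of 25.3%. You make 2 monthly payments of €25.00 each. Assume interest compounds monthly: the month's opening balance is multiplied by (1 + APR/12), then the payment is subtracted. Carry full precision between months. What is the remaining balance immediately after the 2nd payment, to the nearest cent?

Monthly rate r = 25.3%/12 = 2.10833% = 0.0210833.
Each month: B ← B·(1+r) − €25.00.
Month 1: interest €11.83; balance after payment €547.84.
Month 2: interest €11.55; balance after payment €534.39.

€534.39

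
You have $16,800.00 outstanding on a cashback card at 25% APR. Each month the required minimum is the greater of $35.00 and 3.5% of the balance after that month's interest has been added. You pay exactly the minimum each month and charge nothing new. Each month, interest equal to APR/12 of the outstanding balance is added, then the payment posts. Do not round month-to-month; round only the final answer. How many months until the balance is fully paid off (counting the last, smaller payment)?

232 months

Monthly rate r = 25%/12 = 2.08333% = 0.0208333.
While 3.5% of the post-interest balance exceeds $35.00, each month B ← (B·(1+r))·(1 − 0.035), i.e. B shrinks by the factor (1+r)·0.965 = 0.9851.
This holds for months 1–190. Entering month 191 the balance is $970.33; 3.5% of the post-interest balance is now below $35.00, so the flat $35.00 minimum applies from here.
From month 191 a fixed $35.00 at rate r clears $970.33 in 42 more payments. Total: 190 + 42 = 232 months.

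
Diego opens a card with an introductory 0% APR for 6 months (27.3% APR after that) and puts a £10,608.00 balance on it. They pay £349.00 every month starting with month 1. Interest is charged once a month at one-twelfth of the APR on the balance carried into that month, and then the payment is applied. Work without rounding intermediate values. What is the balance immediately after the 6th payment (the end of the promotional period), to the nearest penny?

Promo months 1–6 at r₀ = 0%/12 = 0; months 7+ at r₁ = 27.3%/12 = 0.02275.
After month 6 (no interest yet): B = £10,608.00 − 6·£349.00 = £8,514.00.

£8,514.00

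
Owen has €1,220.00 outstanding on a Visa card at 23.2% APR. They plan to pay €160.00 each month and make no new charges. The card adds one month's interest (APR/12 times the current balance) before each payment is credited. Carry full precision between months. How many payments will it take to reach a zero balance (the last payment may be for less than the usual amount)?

9 payments

Monthly rate r = 23.2%/12 = 1.93333% = 0.0193333.
Recurrence: B ← B·(1+r) − €160.00.
Month 1: interest €23.59; balance after payment €1,083.59.
Month 2: interest €20.95; balance after payment €944.54.
Closed form: n = −ln(1 − rB₀/P)/ln(1+r) = −ln(0.85258)/ln(1.01933) ≈ 8.329, so the balance reaches zero during payment 9.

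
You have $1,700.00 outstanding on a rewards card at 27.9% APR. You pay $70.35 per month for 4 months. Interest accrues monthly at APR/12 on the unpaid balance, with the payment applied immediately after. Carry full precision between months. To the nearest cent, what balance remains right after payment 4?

Monthly rate r = 27.9%/12 = 2.325% = 0.02325.
Each month: B ← B·(1+r) − $70.35.
Month 1: interest $39.52; balance after payment $1,669.18.
Month 2: interest $38.81; balance after payment $1,637.63.
Month 3: interest $38.07; balance after payment $1,605.36.
Month 4: interest $37.32; balance after payment $1,572.33.

$1,572.33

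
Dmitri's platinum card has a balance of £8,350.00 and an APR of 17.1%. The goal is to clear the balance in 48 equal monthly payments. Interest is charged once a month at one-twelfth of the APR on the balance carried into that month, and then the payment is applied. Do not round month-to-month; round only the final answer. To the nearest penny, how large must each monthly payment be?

£241.37

Monthly rate r = 17.1%/12 = 1.425% = 0.01425.
Level-payment amortization: P = B₀·r / (1 − (1+r)^(−n)) = 8350.00·0.01425 / (1 − 1.01425^(−48)).
Denominator 1 − (1+r)^(−48) = 0.492963512.
P = 118.988 / 0.492963512 ≈ 241.37.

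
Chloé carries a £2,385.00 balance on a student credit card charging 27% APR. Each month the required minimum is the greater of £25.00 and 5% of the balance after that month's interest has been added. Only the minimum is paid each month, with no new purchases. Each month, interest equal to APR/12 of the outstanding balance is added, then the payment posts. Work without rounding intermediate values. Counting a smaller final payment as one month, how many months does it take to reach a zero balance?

Monthly rate r = 27%/12 = 2.25% = 0.0225.
While 5% of the post-interest balance exceeds £25.00, each month B ← (B·(1+r))·(1 − 0.05), i.e. B shrinks by the factor (1+r)·0.95 = 0.97137.
This holds for months 1–55. Entering month 56 the balance is £482.80; 5% of the post-interest balance is now below £25.00, so the flat £25.00 minimum applies from here.
From month 56 a fixed £25.00 at rate r clears £482.80 in 26 more payments. Total: 55 + 26 = 81 months.

81 months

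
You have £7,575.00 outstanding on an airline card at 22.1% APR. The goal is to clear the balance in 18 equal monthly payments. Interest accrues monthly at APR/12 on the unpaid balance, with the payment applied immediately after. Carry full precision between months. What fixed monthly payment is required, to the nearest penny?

£498.26

Monthly rate r = 22.1%/12 = 1.84167% = 0.0184167.
Level-payment amortization: P = B₀·r / (1 − (1+r)^(−n)) = 7575.00·0.0184167 / (1 − 1.01842^(−18)).
Denominator 1 − (1+r)^(−18) = 0.279985844.
P = 139.506 / 0.279985844 ≈ 498.26.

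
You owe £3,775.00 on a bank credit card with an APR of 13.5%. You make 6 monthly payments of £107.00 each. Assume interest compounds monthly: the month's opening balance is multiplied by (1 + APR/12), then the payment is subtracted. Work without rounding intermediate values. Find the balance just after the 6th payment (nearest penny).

Monthly rate r = 13.5%/12 = 1.125% = 0.01125.
Each month: B ← B·(1+r) − £107.00.
Month 1: interest £42.47; balance after payment £3,710.47.
Month 2: interest £41.74; balance after payment £3,645.21.
Month 3: interest £41.01; balance after payment £3,579.22.
Month 4: interest £40.27; balance after payment £3,512.49.
Month 5: interest £39.52; balance after payment £3,445.00.
Month 6: interest £38.76; balance after payment £3,376.76.

£3,376.76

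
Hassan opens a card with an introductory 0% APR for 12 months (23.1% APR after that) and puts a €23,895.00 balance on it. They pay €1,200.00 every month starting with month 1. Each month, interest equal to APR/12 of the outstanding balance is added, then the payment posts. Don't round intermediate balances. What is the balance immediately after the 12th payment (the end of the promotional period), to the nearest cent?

€9,495.00

Promo months 1–12 at r₀ = 0%/12 = 0; months 13+ at r₁ = 23.1%/12 = 0.01925.
After month 12 (no interest yet): B = €23,895.00 − 12·€1,200.00 = €9,495.00.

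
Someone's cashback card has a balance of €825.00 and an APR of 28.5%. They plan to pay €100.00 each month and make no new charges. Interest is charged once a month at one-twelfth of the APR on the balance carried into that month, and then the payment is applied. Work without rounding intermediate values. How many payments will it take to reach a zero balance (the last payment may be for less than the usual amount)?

Monthly rate r = 28.5%/12 = 2.375% = 0.02375.
Recurrence: B ← B·(1+r) − €100.00.
Month 1: interest €19.59; balance after payment €744.59.
Month 2: interest €17.68; balance after payment €662.28.
Closed form: n = −ln(1 − rB₀/P)/ln(1+r) = −ln(0.80406)/ln(1.02375) ≈ 9.291, so the balance reaches zero during payment 10.

10 months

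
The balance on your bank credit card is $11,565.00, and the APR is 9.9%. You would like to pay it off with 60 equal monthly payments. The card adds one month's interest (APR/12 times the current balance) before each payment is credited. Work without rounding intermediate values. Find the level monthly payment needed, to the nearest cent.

Monthly rate r = 9.9%/12 = 0.825% = 0.00825.
Level-payment amortization: P = B₀·r / (1 − (1+r)^(−n)) = 11565.00·0.00825 / (1 − 1.00825^(−60)).
Denominator 1 − (1+r)^(−60) = 0.389189971.
P = 95.4113 / 0.389189971 ≈ 245.15.

$245.15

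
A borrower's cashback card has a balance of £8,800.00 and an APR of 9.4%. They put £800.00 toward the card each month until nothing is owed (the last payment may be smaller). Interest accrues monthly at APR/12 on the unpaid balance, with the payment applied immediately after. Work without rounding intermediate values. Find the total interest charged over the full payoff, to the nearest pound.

Monthly rate r = 9.4%/12 = 0.783333% = 0.00783333.
Payoff takes n = ⌈−ln(1 − rB₀/P)/ln(1+r)⌉ = ⌈11.548⌉ = 12 payments; the last is £439.19.
Total paid = 11·£800.00 + £439.19 = £9,239.19.
Total interest = total paid − principal = £9,239.19 − £8,800.00 = £439.19.

£439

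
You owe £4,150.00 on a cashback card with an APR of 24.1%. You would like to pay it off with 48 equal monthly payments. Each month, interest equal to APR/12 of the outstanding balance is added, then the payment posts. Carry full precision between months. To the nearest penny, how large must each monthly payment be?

£135.53

Monthly rate r = 24.1%/12 = 2.00833% = 0.0200833.
Level-payment amortization: P = B₀·r / (1 − (1+r)^(−n)) = 4150.00·0.0200833 / (1 − 1.02008^(−48)).
Denominator 1 − (1+r)^(−48) = 0.614975195.
P = 83.3458 / 0.614975195 ≈ 135.53.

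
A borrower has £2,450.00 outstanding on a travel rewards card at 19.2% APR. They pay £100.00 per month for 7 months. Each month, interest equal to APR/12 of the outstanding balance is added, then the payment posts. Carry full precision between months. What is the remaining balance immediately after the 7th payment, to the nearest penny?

£2,003.42

Monthly rate r = 19.2%/12 = 1.6% = 0.016.
Each month: B ← B·(1+r) − £100.00.
Month 1: interest £39.20; balance after payment £2,389.20.
Month 2: interest £38.23; balance after payment £2,327.43.
Month 3: interest £37.24; balance after payment £2,264.67.
Month 4: interest £36.23; balance after payment £2,200.90.
Month 5: interest £35.21; balance after payment £2,136.12.
Month 6: interest £34.18; balance after payment £2,070.29.
Month 7: interest £33.12; balance after payment £2,003.42.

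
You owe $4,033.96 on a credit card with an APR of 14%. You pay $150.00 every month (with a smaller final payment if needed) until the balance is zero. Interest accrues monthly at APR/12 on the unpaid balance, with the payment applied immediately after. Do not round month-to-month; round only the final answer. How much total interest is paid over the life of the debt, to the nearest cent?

$835.37

Monthly rate r = 14%/12 = 1.16667% = 0.0116667.
Payoff takes n = ⌈−ln(1 − rB₀/P)/ln(1+r)⌉ = ⌈32.461⌉ = 33 payments; the last is $69.33.
Total paid = 32·$150.00 + $69.33 = $4,869.33.
Total interest = total paid − principal = $4,869.33 − $4,033.96 = $835.37.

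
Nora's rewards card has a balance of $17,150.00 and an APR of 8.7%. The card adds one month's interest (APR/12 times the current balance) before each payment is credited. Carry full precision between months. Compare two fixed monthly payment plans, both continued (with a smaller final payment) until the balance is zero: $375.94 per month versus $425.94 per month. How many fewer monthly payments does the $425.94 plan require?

Monthly rate r = 8.7%/12 = 0.725% = 0.00725.
At $375.94/mo: n = ⌈−ln(1 − rB₀/P)/ln(1+r)⌉ = 56 payments (last $222.42); total interest = total paid − $17,150.00 = $3,749.12.
At $425.94/mo: 48 payments (last $334.45); total interest $3,203.63.
Payments saved = 56 − 48 = 8.

8 fewer payments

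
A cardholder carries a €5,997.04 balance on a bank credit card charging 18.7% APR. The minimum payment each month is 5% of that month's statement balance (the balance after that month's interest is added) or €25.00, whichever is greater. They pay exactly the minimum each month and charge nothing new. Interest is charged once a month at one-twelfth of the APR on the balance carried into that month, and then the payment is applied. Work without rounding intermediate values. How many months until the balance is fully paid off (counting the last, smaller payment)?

Monthly rate r = 18.7%/12 = 1.55833% = 0.0155833.
While 5% of the post-interest balance exceeds €25.00, each month B ← (B·(1+r))·(1 − 0.05), i.e. B shrinks by the factor (1+r)·0.95 = 0.9648.
This holds for months 1–70. Entering month 71 the balance is €488.29; 5% of the post-interest balance is now below €25.00, so the flat €25.00 minimum applies from here.
From month 71 a fixed €25.00 at rate r clears €488.29 in 24 more payments. Total: 70 + 24 = 94 months.

94 months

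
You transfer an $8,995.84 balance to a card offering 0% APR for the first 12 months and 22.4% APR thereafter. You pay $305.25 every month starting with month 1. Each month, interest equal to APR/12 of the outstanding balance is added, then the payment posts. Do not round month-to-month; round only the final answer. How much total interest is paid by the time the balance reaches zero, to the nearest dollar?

$1,182

Promo months 1–12 at r₀ = 0%/12 = 0; months 13+ at r₁ = 22.4%/12 = 0.0186667.
After month 12 (no interest yet): B = $8,995.84 − 12·$305.25 = $5,332.84.
Then at r₁ with $305.25/mo: n₂ = −ln(1 − r₁·B/P)/ln(1+r₁) ≈ 21.34 → 22 more payments.
Total paid = 33·$305.25 + $104.75 = $10,178.00; interest = $10,178.00 − $8,995.84 = $1,182.16.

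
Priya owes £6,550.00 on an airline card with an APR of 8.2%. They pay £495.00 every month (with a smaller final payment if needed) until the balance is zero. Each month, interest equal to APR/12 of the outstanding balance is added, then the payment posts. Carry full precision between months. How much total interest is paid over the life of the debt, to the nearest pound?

Monthly rate r = 8.2%/12 = 0.683333% = 0.00683333.
Payoff takes n = ⌈−ln(1 − rB₀/P)/ln(1+r)⌉ = ⌈13.917⌉ = 14 payments; the last is £453.84.
Total paid = 13·£495.00 + £453.84 = £6,888.84.
Total interest = total paid − principal = £6,888.84 − £6,550.00 = £338.84.

£339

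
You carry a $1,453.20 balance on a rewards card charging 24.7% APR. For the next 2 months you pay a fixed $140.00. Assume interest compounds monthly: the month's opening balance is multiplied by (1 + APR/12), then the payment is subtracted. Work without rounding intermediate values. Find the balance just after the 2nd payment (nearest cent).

$1,230.76

Monthly rate r = 24.7%/12 = 2.05833% = 0.0205833.
Each month: B ← B·(1+r) − $140.00.
Month 1: interest $29.91; balance after payment $1,343.11.
Month 2: interest $27.65; balance after payment $1,230.76.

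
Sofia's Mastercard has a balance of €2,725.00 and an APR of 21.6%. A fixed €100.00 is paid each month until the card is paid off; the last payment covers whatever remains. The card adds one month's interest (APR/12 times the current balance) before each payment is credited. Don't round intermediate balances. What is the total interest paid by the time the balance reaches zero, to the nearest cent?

Monthly rate r = 21.6%/12 = 1.8% = 0.018.
Payoff takes n = ⌈−ln(1 − rB₀/P)/ln(1+r)⌉ = ⌈37.799⌉ = 38 payments; the last is €80.01.
Total paid = 37·€100.00 + €80.01 = €3,780.01.
Total interest = total paid − principal = €3,780.01 − €2,725.00 = €1,055.01.

€1,055.01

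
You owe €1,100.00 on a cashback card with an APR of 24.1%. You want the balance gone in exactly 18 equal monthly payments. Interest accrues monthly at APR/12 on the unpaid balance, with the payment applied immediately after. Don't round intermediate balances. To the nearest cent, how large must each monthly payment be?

€73.43

Monthly rate r = 24.1%/12 = 2.00833% = 0.0200833.
Level-payment amortization: P = B₀·r / (1 − (1+r)^(−n)) = 1100.00·0.0200833 / (1 − 1.02008^(−18)).
Denominator 1 − (1+r)^(−18) = 0.300869472.
P = 22.0917 / 0.300869472 ≈ 73.43.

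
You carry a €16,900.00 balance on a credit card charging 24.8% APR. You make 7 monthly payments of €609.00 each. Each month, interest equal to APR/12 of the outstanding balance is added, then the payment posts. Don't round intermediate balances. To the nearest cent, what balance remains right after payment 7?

Monthly rate r = 24.8%/12 = 2.06667% = 0.0206667.
Each month: B ← B·(1+r) − €609.00.
Month 1: interest €349.27; balance after payment €16,640.27.
Month 2: interest €343.90; balance after payment €16,375.17.
Month 3: interest €338.42; balance after payment €16,104.59.
Month 4: interest €332.83; balance after payment €15,828.41.
Month 5: interest €327.12; balance after payment €15,546.53.
Month 6: interest €321.30; balance after payment €15,258.83.
Month 7: interest €315.35; balance after payment €14,965.18.

€14,965.18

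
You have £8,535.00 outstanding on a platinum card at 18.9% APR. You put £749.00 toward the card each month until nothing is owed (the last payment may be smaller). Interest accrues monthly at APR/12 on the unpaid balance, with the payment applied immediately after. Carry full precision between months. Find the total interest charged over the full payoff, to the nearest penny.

£947.17

Monthly rate r = 18.9%/12 = 1.575% = 0.01575.
Payoff takes n = ⌈−ln(1 − rB₀/P)/ln(1+r)⌉ = ⌈12.658⌉ = 13 payments; the last is £494.17.
Total paid = 12·£749.00 + £494.17 = £9,482.17.
Total interest = total paid − principal = £9,482.17 − £8,535.00 = £947.17.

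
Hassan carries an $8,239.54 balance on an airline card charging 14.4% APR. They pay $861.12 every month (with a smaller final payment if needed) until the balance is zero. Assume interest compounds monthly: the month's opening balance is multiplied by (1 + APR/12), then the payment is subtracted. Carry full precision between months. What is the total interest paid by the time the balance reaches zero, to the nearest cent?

Monthly rate r = 14.4%/12 = 1.2% = 0.012.
Payoff takes n = ⌈−ln(1 − rB₀/P)/ln(1+r)⌉ = ⌈10.225⌉ = 11 payments; the last is $194.32.
Total paid = 10·$861.12 + $194.32 = $8,805.52.
Total interest = total paid − principal = $8,805.52 − $8,239.54 = $565.98.

$565.98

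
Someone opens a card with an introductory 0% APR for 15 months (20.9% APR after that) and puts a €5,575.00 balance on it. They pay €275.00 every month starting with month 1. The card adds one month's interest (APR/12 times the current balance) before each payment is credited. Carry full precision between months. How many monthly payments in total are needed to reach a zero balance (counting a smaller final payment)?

21 payments

Promo months 1–15 at r₀ = 0%/12 = 0; months 16+ at r₁ = 20.9%/12 = 0.0174167.
After month 15 (no interest yet): B = €5,575.00 − 15·€275.00 = €1,450.00.
Then at r₁ with €275.00/mo: n₂ = −ln(1 − r₁·B/P)/ln(1+r₁) ≈ 5.58 → 6 more payments.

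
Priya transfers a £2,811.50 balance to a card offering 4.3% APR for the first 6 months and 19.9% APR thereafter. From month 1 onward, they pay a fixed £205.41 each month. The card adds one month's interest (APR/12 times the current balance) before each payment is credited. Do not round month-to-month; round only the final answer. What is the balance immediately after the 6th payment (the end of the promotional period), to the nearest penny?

£1,628.94

Promo months 1–6 at r₀ = 4.3%/12 = 0.00358333; months 7+ at r₁ = 19.9%/12 = 0.0165833.
After month 6: iterate B ← B·(1+r₀) − £205.41 for 6 months → £1,628.94.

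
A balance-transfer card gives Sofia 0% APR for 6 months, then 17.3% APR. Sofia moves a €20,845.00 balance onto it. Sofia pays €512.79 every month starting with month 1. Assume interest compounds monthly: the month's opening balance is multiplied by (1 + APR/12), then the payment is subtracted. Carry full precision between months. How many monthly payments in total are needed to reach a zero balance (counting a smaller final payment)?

55 payments

Promo months 1–6 at r₀ = 0%/12 = 0; months 7+ at r₁ = 17.3%/12 = 0.0144167.
After month 6 (no interest yet): B = €20,845.00 − 6·€512.79 = €17,768.26.
Then at r₁ with €512.79/mo: n₂ = −ln(1 − r₁·B/P)/ln(1+r₁) ≈ 48.36 → 49 more payments.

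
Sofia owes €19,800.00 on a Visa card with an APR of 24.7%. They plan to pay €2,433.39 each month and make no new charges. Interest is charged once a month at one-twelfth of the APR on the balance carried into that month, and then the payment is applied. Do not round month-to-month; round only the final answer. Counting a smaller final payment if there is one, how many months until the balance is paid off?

9 months

Monthly rate r = 24.7%/12 = 2.05833% = 0.0205833.
Recurrence: B ← B·(1+r) − €2,433.39.
Month 1: interest €407.55; balance after payment €17,774.16.
Month 2: interest €365.85; balance after payment €15,706.62.
Closed form: n = −ln(1 − rB₀/P)/ln(1+r) = −ln(0.83252)/ln(1.02058) ≈ 8.997, so the balance reaches zero during payment 9.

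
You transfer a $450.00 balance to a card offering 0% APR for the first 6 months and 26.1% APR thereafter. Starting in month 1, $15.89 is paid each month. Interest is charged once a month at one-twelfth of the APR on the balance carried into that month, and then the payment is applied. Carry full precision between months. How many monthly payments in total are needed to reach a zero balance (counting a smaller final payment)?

Promo months 1–6 at r₀ = 0%/12 = 0; months 7+ at r₁ = 26.1%/12 = 0.02175.
After month 6 (no interest yet): B = $450.00 − 6·$15.89 = $354.66.
Then at r₁ with $15.89/mo: n₂ = −ln(1 − r₁·B/P)/ln(1+r₁) ≈ 30.88 → 31 more payments.

37 months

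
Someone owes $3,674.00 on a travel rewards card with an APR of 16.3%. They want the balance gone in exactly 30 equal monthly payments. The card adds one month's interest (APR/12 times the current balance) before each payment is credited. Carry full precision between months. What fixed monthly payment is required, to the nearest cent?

$149.93

Monthly rate r = 16.3%/12 = 1.35833% = 0.0135833.
Level-payment amortization: P = B₀·r / (1 − (1+r)^(−n)) = 3674.00·0.0135833 / (1 − 1.01358^(−30)).
Denominator 1 − (1+r)^(−30) = 0.332861231.
P = 49.9052 / 0.332861231 ≈ 149.93.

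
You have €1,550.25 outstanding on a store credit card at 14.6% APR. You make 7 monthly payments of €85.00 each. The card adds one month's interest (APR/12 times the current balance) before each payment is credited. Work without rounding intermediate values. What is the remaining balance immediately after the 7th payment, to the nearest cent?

€1,070.03

Monthly rate r = 14.6%/12 = 1.21667% = 0.0121667.
Each month: B ← B·(1+r) − €85.00.
Month 1: interest €18.86; balance after payment €1,484.11.
Month 2: interest €18.06; balance after payment €1,417.17.
Month 3: interest €17.24; balance after payment €1,349.41.
Month 4: interest €16.42; balance after payment €1,280.83.
Month 5: interest €15.58; balance after payment €1,211.41.
Month 6: interest €14.74; balance after payment €1,141.15.
Month 7: interest €13.88; balance after payment €1,070.03.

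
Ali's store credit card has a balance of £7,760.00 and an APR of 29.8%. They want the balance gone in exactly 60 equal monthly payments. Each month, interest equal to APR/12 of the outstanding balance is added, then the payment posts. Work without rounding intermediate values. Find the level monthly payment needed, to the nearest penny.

Monthly rate r = 29.8%/12 = 2.48333% = 0.0248333.
Level-payment amortization: P = B₀·r / (1 − (1+r)^(−n)) = 7760.00·0.0248333 / (1 − 1.02483^(−60)).
Denominator 1 − (1+r)^(−60) = 0.770487977.
P = 192.707 / 0.770487977 ≈ 250.11.

£250.11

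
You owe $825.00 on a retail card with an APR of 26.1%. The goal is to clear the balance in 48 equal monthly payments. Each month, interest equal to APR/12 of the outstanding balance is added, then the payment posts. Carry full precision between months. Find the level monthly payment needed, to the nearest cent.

$27.86

Monthly rate r = 26.1%/12 = 2.175% = 0.02175.
Level-payment amortization: P = B₀·r / (1 − (1+r)^(−n)) = 825.00·0.02175 / (1 − 1.02175^(−48)).
Denominator 1 − (1+r)^(−48) = 0.643994282.
P = 17.9438 / 0.643994282 ≈ 27.86.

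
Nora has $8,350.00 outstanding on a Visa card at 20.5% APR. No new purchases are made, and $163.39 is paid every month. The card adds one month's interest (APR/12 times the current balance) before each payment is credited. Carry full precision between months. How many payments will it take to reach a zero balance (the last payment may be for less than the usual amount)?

Monthly rate r = 20.5%/12 = 1.70833% = 0.0170833.
Recurrence: B ← B·(1+r) − $163.39.
Month 1: interest $142.65; balance after payment $8,329.26.
Month 2: interest $142.29; balance after payment $8,308.16.
Closed form: n = −ln(1 − rB₀/P)/ln(1+r) = −ln(0.12696)/ln(1.01708) ≈ 121.841, so the balance reaches zero during payment 122.

122 months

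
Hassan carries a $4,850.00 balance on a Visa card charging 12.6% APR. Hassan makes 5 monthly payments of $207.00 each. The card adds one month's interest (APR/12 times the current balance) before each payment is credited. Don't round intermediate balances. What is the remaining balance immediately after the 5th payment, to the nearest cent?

Monthly rate r = 12.6%/12 = 1.05% = 0.0105.
Each month: B ← B·(1+r) − $207.00.
Month 1: interest $50.92; balance after payment $4,693.93.
Month 2: interest $49.29; balance after payment $4,536.21.
Month 3: interest $47.63; balance after payment $4,376.84.
Month 4: interest $45.96; balance after payment $4,215.80.
Month 5: interest $44.27; balance after payment $4,053.06.

$4,053.06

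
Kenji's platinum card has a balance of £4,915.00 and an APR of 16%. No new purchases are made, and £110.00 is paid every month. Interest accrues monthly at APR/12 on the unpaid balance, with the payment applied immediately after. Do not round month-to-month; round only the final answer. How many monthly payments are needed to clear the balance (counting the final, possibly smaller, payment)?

Monthly rate r = 16%/12 = 1.33333% = 0.0133333.
Recurrence: B ← B·(1+r) − £110.00.
Month 1: interest £65.53; balance after payment £4,870.53.
Month 2: interest £64.94; balance after payment £4,825.47.
Closed form: n = −ln(1 − rB₀/P)/ln(1+r) = −ln(0.40424)/ln(1.01333) ≈ 68.382, so the balance reaches zero during payment 69.

69 months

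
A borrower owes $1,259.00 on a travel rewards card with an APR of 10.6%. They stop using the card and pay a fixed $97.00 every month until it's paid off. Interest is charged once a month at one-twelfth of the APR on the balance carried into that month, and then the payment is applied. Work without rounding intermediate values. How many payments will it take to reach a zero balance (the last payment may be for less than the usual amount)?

14 months

Monthly rate r = 10.6%/12 = 0.883333% = 0.00883333.
Recurrence: B ← B·(1+r) − $97.00.
Month 1: interest $11.12; balance after payment $1,173.12.
Month 2: interest $10.36; balance after payment $1,086.48.
Closed form: n = −ln(1 − rB₀/P)/ln(1+r) = −ln(0.88535)/ln(1.00883) ≈ 13.846, so the balance reaches zero during payment 14.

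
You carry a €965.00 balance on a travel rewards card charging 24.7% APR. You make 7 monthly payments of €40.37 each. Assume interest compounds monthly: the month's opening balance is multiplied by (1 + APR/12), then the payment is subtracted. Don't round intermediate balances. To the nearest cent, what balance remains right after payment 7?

€812.28

Monthly rate r = 24.7%/12 = 2.05833% = 0.0205833.
Each month: B ← B·(1+r) − €40.37.
Month 1: interest €19.86; balance after payment €944.49.
Month 2: interest €19.44; balance after payment €923.56.
Month 3: interest €19.01; balance after payment €902.20.
Month 4: interest €18.57; balance after payment €880.40.
Month 5: interest €18.12; balance after payment €858.16.
Month 6: interest €17.66; balance after payment €835.45.
Month 7: interest €17.20; balance after payment €812.28.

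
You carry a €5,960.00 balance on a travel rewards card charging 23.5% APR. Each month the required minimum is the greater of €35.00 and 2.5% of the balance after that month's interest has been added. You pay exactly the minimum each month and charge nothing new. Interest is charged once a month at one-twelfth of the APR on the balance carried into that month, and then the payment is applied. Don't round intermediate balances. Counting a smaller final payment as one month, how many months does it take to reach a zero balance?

Monthly rate r = 23.5%/12 = 1.95833% = 0.0195833.
While 2.5% of the post-interest balance exceeds €35.00, each month B ← (B·(1+r))·(1 − 0.025), i.e. B shrinks by the factor (1+r)·0.975 = 0.99409.
This holds for months 1–248. Entering month 249 the balance is €1,371.60; 2.5% of the post-interest balance is now below €35.00, so the flat €35.00 minimum applies from here.
From month 249 a fixed €35.00 at rate r clears €1,371.60 in 76 more payments. Total: 248 + 76 = 324 months.

324 months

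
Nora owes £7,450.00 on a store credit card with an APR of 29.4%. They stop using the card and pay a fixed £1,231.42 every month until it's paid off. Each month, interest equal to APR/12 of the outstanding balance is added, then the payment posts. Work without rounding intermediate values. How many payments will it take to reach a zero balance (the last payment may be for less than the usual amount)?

Monthly rate r = 29.4%/12 = 2.45% = 0.0245.
Recurrence: B ← B·(1+r) − £1,231.42.
Month 1: interest £182.52; balance after payment £6,401.10.
Month 2: interest £156.83; balance after payment £5,326.51.
Closed form: n = −ln(1 − rB₀/P)/ln(1+r) = −ln(0.85178)/ln(1.0245) ≈ 6.628, so the balance reaches zero during payment 7.

7 months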